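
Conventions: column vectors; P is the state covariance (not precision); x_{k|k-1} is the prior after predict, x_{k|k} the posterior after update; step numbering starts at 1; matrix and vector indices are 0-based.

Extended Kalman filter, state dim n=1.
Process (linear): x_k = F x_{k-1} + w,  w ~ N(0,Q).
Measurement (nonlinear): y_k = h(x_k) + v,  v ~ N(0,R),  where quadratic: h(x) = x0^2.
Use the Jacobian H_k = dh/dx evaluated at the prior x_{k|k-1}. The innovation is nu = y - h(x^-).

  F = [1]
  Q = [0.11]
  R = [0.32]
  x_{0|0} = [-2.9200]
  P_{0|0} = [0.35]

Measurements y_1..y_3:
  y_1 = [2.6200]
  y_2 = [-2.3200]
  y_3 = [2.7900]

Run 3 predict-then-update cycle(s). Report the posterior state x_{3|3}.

step 1: x^-=[-2.9200]  P^-=[0.4600]  H_jac=[-5.8400]  S=[16.0086]  K=[-0.1678]  nu=[-5.9064]  x^+=[-1.9288]  P^+=[0.0092]
step 2: x^-=[-1.9288]  P^-=[0.1192]  H_jac=[-3.8577]  S=[2.0938]  K=[-0.2196]  nu=[-6.0404]  x^+=[-0.6023]  P^+=[0.0182]
step 3: x^-=[-0.6023]  P^-=[0.1282]  H_jac=[-1.2047]  S=[0.5061]  K=[-0.3052]  nu=[2.4272]  x^+=[-1.3431]  P^+=[0.0811]

x_post = [-1.3431]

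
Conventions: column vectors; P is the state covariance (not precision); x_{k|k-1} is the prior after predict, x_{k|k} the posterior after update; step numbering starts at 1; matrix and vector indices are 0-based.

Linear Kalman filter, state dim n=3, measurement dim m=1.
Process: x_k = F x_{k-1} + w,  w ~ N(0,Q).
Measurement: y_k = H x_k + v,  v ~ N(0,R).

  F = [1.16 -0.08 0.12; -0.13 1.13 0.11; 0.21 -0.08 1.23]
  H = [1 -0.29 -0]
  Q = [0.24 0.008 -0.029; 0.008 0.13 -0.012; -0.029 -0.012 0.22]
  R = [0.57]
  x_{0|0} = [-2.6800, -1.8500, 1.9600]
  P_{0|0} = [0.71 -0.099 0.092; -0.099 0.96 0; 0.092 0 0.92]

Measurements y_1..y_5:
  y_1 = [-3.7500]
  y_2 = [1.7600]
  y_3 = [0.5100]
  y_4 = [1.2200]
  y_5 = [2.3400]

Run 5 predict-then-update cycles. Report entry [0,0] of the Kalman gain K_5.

K[0,0] = 0.5687

step 1: x^-=[-2.7256, -1.5265, 1.9960]  P^-=[1.2588 -0.2942 0.4303; -0.2942 1.4054 -0.0308; 0.4303 -0.0308 1.7002]  S=[2.1176]  K=[0.6347; -0.3314; 0.2074]  nu=[-1.4671]  x^+=[-3.6568, -1.0403, 1.6917]  P^+=[0.4056 0.1512 0.1515; 0.1512 1.1728 0.1148; 0.1515 0.1148 1.6091]
step 2: x^-=[-3.9556, -0.5141, 1.3961]  P^-=[0.8284 0.0934 0.5059; 0.0934 1.6337 0.2638; 0.5059 0.2638 2.7303]  S=[1.4817]  K=[0.5408; -0.2567; 0.2898]  nu=[5.5666]  x^+=[-0.9450, -1.9432, 3.0091]  P^+=[0.3950 0.2991 0.2737; 0.2991 1.5360 0.3741; 0.2737 0.3741 2.6059]
step 3: x^-=[-0.5797, -1.7420, 3.6582]  P^-=[0.8324 0.3172 0.7859; 0.3172 2.1269 0.7442; 0.7859 0.7442 4.2475]  S=[1.3973]  K=[0.5299; -0.2144; 0.4080]  nu=[0.5845]  x^+=[-0.2700, -1.8673, 3.8966]  P^+=[0.4401 0.4760 0.4838; 0.4760 2.0626 0.8664; 0.4838 0.8664 4.0149]
step 4: x^-=[0.3038, -1.6464, 4.8855]  P^-=[0.9329 0.6011 1.2407; 0.6011 2.8815 1.5811; 1.2407 1.5811 6.3902]  S=[1.3966]  K=[0.5432; -0.1680; 0.5601]  nu=[0.4387]  x^+=[0.5421, -1.7200, 5.1313]  P^+=[0.5209 0.7285 0.8159; 0.7285 2.8421 1.7125; 0.8159 1.7125 5.9521]
step 5: x^-=[1.3822, -1.4497, 6.5629]  P^-=[1.1038 1.0221 1.9145; 1.0221 4.0283 2.9561; 1.9145 2.9561 9.3261]  S=[1.4198]  K=[0.5687; -0.1029; 0.7446]  nu=[0.5374]  x^+=[1.6878, -1.5050, 6.9630]  P^+=[0.6447 1.1052 1.3133; 1.1052 4.0132 3.0649; 1.3133 3.0649 8.5389]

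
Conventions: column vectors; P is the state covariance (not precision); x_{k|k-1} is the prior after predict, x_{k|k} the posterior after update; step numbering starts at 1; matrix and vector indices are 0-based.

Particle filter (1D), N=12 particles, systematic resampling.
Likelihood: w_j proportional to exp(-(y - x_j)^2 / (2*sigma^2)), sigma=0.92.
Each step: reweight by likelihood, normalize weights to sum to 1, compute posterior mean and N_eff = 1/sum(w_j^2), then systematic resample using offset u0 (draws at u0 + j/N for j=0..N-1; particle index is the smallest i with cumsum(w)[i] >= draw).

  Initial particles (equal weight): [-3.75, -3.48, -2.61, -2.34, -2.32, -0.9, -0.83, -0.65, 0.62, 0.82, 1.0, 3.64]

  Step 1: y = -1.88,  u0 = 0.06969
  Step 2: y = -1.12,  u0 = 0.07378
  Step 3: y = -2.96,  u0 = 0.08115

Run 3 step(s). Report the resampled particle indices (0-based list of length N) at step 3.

step 1: w=[0.0288, 0.0502, 0.1661, 0.2008, 0.2029, 0.1290, 0.1186, 0.0931, 0.0057, 0.0031, 0.0017, 0.0000]  mean=-1.9242  Neff=6.5845  idx=[1, 2, 2, 3, 3, 4, 4, 5, 5, 6, 7, 7]
step 2: w=[0.0054, 0.0390, 0.0390, 0.0601, 0.0601, 0.0618, 0.0618, 0.1406, 0.1406, 0.1377, 0.1270, 0.1270]  mean=-1.3226  Neff=9.2012  idx=[2, 4, 5, 6, 7, 8, 8, 9, 9, 10, 11, 11]
step 3: w=[0.2443, 0.2093, 0.2062, 0.2062, 0.0214, 0.0214, 0.0214, 0.0180, 0.0180, 0.0112, 0.0112, 0.0112]  mean=-2.1939  Neff=5.2369  idx=[0, 0, 1, 1, 1, 2, 2, 3, 3, 3, 6, 11]

resampled_idx = [0, 0, 1, 1, 1, 2, 2, 3, 3, 3, 6, 11]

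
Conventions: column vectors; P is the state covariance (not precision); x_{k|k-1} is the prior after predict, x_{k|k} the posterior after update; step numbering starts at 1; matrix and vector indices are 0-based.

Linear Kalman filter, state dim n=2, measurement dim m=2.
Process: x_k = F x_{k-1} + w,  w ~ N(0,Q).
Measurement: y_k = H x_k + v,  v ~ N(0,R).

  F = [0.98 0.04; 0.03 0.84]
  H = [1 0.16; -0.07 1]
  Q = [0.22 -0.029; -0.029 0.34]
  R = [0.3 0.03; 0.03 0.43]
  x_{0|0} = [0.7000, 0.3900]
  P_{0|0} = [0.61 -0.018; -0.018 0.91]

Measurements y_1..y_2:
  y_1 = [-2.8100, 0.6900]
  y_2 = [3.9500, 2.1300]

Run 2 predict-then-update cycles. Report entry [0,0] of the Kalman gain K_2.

step 1: x^-=[0.7016, 0.3486]  P^-=[0.8059 0.0047; 0.0047 0.9817]  S=[1.1325 0.1353; 0.1353 1.4150]  K=[0.7249 -0.1059; 0.0607 0.6878]  nu=[-3.5674, 0.3905]  x^+=[-1.9257, 0.4008]  P^+=[0.2157 -0.0087; -0.0087 0.2969]
step 2: x^-=[-1.8712, 0.2789]  P^-=[0.4269 -0.0198; -0.0198 0.5493]  S=[0.7346 0.0684; 0.0684 0.9842]  K=[0.5853 -0.0912; 0.0408 0.5567]  nu=[5.7766, 1.7202]  x^+=[1.3530, 1.4722]  P^+=[0.1744 -0.0094; -0.0094 0.2399]

K[0,0] = 0.5853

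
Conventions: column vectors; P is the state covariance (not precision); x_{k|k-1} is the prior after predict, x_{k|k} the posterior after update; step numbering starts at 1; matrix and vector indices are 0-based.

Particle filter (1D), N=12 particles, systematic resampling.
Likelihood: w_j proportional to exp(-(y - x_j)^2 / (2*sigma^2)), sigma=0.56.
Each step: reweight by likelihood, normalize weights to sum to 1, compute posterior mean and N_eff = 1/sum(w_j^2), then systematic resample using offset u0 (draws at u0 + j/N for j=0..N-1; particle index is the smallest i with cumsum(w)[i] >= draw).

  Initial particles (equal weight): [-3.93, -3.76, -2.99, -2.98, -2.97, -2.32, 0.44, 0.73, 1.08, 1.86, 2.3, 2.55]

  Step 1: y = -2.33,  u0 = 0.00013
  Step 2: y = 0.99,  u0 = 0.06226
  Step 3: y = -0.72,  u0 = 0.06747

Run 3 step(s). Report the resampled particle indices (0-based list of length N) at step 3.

resampled_idx = [0, 1, 2, 3, 4, 5, 6, 7, 8, 9, 10, 11]

step 1: w=[0.0065, 0.0148, 0.1932, 0.1973, 0.2014, 0.3868, 0.0000, 0.0000, 0.0000, 0.0000, 0.0000, 0.0000]  mean=-2.7424  Neff=3.7499  idx=[0, 2, 2, 3, 3, 4, 4, 4, 5, 5, 5, 5]
step 2: w=[0.0000, 0.0001, 0.0001, 0.0001, 0.0001, 0.0001, 0.0001, 0.0001, 0.2498, 0.2498, 0.2498, 0.2498]  mean=-2.3206  Neff=4.0068  idx=[8, 8, 8, 9, 9, 9, 10, 10, 10, 11, 11, 11]
step 3: w=[0.0833, 0.0833, 0.0833, 0.0833, 0.0833, 0.0833, 0.0833, 0.0833, 0.0833, 0.0833, 0.0833, 0.0833]  mean=-2.3200  Neff=12.0000  idx=[0, 1, 2, 3, 4, 5, 6, 7, 8, 9, 10, 11]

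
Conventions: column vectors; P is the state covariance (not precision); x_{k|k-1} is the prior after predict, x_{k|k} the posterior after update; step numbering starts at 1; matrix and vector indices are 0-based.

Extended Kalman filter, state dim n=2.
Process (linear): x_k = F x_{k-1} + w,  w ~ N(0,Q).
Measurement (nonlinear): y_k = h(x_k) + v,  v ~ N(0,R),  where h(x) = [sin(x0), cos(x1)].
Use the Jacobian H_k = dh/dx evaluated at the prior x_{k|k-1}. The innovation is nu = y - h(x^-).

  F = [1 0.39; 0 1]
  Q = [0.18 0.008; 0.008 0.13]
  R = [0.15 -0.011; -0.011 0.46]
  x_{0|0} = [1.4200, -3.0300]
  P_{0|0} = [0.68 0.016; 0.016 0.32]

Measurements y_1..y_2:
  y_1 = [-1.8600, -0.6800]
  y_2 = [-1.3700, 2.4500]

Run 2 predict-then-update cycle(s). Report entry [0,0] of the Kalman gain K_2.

K[0,0] = -0.7353

step 1: x^-=[0.2383, -3.0300]  P^-=[0.9212 0.1488; 0.1488 0.4500]  H_jac=[0.9717 0.0000; 0.0000 0.1114]  S=[1.0198 0.0051; 0.0051 0.4656]  K=[0.8776 0.0260; 0.1413 0.1061]  nu=[-2.0961, 0.3138]  x^+=[-1.5930, -3.2928]  P^+=[0.1352 0.0206; 0.0206 0.4243]
step 2: x^-=[-2.8772, -3.2928]  P^-=[0.3958 0.1941; 0.1941 0.5543]  H_jac=[-0.9653 0.0000; 0.0000 -0.1506]  S=[0.5187 0.0172; 0.0172 0.4726]  K=[-0.7353 -0.0351; -0.3557 -0.1637]  nu=[-1.1087, 3.4386]  x^+=[-2.1826, -3.4613]  P^+=[0.1139 0.0534; 0.0534 0.4740]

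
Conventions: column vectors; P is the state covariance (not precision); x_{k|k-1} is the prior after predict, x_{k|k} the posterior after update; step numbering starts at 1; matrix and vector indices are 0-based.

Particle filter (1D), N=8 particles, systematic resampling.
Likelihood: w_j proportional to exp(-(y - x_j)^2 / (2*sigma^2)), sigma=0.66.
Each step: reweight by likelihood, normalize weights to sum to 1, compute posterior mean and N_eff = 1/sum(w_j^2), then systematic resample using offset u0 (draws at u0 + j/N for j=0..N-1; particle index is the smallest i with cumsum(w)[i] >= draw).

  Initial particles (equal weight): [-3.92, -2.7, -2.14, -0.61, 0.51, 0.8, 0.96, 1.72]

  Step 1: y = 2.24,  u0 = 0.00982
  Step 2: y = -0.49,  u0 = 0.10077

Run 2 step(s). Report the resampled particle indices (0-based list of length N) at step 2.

resampled_idx = [0, 0, 0, 0, 0, 1, 2, 4]

step 1: w=[0.0000, 0.0000, 0.0000, 0.0001, 0.0319, 0.0916, 0.1509, 0.7255]  mean=1.4823  Neff=1.7902  idx=[4, 6, 6, 7, 7, 7, 7, 7]
step 2: w=[0.6165, 0.1739, 0.1739, 0.0071, 0.0071, 0.0071, 0.0071, 0.0071]  mean=0.7097  Neff=2.2686  idx=[0, 0, 0, 0, 0, 1, 2, 4]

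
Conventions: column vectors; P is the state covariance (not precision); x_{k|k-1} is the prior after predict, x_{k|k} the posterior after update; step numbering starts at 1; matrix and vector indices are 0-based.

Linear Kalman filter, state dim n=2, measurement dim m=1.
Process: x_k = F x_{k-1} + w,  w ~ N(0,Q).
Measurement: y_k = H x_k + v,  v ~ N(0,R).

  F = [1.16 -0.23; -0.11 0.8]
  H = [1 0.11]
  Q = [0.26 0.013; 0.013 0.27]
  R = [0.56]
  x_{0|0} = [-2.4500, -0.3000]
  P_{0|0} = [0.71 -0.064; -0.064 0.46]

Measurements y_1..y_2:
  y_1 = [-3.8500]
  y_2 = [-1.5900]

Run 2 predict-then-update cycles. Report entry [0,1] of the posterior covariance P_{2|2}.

P_post[0,1] = -0.1410

step 1: x^-=[-2.7730, 0.0295]  P^-=[1.2739 -0.2232; -0.2232 0.5843]  S=[1.7918]  K=[0.6972; -0.0887]  nu=[-1.0802]  x^+=[-3.5262, 0.1253]  P^+=[0.4028 -0.1124; -0.1124 0.5701]
step 2: x^-=[-4.1192, 0.4882]  P^-=[0.8922 -0.2505; -0.2505 0.6596]  S=[1.4050]  K=[0.6154; -0.1266]  nu=[2.4755]  x^+=[-2.5959, 0.1747]  P^+=[0.3601 -0.1410; -0.1410 0.6370]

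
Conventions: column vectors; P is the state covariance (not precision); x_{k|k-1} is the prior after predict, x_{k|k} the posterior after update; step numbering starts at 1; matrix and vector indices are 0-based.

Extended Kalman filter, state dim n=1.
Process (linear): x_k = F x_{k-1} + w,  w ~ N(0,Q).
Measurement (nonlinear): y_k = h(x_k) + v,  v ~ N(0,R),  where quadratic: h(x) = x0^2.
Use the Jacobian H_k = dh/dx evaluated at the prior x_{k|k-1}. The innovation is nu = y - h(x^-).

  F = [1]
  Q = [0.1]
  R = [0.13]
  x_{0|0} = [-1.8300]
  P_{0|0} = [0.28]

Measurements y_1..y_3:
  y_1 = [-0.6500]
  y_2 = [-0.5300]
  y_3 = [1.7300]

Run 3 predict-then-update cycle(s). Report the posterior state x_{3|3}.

x_post = [-1.0146]

step 1: x^-=[-1.8300]  P^-=[0.3800]  H_jac=[-3.6600]  S=[5.2203]  K=[-0.2664]  nu=[-3.9989]  x^+=[-0.7646]  P^+=[0.0095]
step 2: x^-=[-0.7646]  P^-=[0.1095]  H_jac=[-1.5292]  S=[0.3860]  K=[-0.4337]  nu=[-1.1146]  x^+=[-0.2812]  P^+=[0.0369]
step 3: x^-=[-0.2812]  P^-=[0.1369]  H_jac=[-0.5624]  S=[0.1733]  K=[-0.4442]  nu=[1.6509]  x^+=[-1.0146]  P^+=[0.1027]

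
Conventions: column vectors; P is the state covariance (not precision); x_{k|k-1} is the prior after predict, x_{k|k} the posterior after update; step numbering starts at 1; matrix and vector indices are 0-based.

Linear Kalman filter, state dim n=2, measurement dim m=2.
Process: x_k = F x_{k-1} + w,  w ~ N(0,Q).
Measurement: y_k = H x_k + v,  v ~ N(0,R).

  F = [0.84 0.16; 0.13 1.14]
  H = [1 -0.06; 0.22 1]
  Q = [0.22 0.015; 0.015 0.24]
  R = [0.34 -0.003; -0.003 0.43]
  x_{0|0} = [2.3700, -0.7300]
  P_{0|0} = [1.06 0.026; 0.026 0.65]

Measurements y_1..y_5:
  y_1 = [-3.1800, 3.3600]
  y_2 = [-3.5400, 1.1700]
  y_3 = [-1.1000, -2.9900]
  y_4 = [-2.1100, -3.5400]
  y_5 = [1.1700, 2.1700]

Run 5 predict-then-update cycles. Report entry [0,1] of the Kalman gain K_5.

step 1: x^-=[1.8740, -0.5241]  P^-=[0.9916 0.2748; 0.2748 1.1104]  S=[1.3026 0.4196; 0.4196 1.7092]  K=[0.7120 0.1136; -0.0661 0.7012]  nu=[-5.0854, 3.4718]  x^+=[-1.3525, 2.2467]  P^+=[0.2413 -0.0064; -0.0064 0.3031]
step 2: x^-=[-0.7766, 2.3854]  P^-=[0.3963 0.0904; 0.0904 0.6361]  S=[0.7278 0.1352; 0.1352 1.1251]  K=[0.5194 0.0954; -0.0374 0.5876]  nu=[-2.6203, -1.0446]  x^+=[-2.2372, 1.8697]  P^+=[0.1764 0.0007; 0.0007 0.2526]
step 3: x^-=[-1.5801, 1.8406]  P^-=[0.3511 0.0810; 0.0810 0.5715]  S=[0.6834 0.1199; 0.1199 1.0541]  K=[0.4900 0.0944; -0.0303 0.5625]  nu=[0.5906, -4.4830]  x^+=[-1.7138, -0.6990]  P^+=[0.1665 0.0025; 0.0025 0.2414]
step 4: x^-=[-1.5515, -1.0196]  P^-=[0.3443 0.0796; 0.0796 0.5573]  S=[0.6768 0.1179; 0.1179 1.0390]  K=[0.4852 0.0945; -0.0287 0.5565]  nu=[-0.6197, -2.1790]  x^+=[-2.0581, -2.2145]  P^+=[0.1649 0.0029; 0.0029 0.2387]
step 5: x^-=[-2.0831, -2.7921]  P^-=[0.3432 0.0794; 0.0794 0.5539]  S=[0.6757 0.1176; 0.1176 1.0355]  K=[0.4845 0.0946; -0.0283 0.5550]  nu=[3.0856, 5.4204]  x^+=[-0.0757, 0.1290]  P^+=[0.1646 0.0030; 0.0030 0.2381]

K[0,1] = 0.0946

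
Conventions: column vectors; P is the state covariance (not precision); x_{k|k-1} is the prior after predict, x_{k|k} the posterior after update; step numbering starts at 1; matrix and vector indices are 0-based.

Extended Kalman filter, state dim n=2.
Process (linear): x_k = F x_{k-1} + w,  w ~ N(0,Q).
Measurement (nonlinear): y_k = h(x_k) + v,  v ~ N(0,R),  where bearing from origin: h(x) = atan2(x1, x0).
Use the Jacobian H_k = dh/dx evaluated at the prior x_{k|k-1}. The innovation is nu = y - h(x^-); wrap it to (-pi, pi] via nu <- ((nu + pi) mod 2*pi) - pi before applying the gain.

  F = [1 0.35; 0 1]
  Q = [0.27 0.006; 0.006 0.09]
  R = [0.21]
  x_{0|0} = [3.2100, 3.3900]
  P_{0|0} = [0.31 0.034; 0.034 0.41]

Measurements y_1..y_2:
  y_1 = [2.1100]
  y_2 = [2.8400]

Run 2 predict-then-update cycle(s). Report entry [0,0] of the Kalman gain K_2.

step 1: x^-=[4.3965, 3.3900]  P^-=[0.6540 0.1835; 0.1835 0.5000]  H_jac=[-0.1100 0.1426]  S=[0.2223]  K=[-0.2058; 0.2300]  nu=[1.4532]  x^+=[4.0974, 3.7243]  P^+=[0.6446 0.1940; 0.1940 0.4882]
step 2: x^-=[5.4009, 3.7243]  P^-=[1.1102 0.3709; 0.3709 0.5782]  H_jac=[-0.0865 0.1255]  S=[0.2194]  K=[-0.2258; 0.1845]  nu=[2.2363]  x^+=[4.8960, 4.1368]  P^+=[1.0991 0.3800; 0.3800 0.5708]

K[0,0] = -0.2258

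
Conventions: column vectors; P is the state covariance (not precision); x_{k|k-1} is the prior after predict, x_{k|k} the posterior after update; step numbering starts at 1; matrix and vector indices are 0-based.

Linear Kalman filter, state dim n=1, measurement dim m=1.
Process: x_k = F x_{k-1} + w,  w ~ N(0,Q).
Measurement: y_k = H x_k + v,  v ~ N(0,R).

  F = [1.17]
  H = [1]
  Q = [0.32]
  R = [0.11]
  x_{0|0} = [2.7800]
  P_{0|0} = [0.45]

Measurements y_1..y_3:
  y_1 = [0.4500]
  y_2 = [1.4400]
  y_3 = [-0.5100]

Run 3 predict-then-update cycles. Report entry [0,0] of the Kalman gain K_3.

step 1: x^-=[3.2526]  P^-=[0.9360]  S=[1.0460]  K=[0.8948]  nu=[-2.8026]  x^+=[0.7447]  P^+=[0.0984]
step 2: x^-=[0.8713]  P^-=[0.4547]  S=[0.5647]  K=[0.8052]  nu=[0.5687]  x^+=[1.3292]  P^+=[0.0886]
step 3: x^-=[1.5552]  P^-=[0.4412]  S=[0.5512]  K=[0.8005]  nu=[-2.0652]  x^+=[-0.0979]  P^+=[0.0880]

K[0,0] = 0.8005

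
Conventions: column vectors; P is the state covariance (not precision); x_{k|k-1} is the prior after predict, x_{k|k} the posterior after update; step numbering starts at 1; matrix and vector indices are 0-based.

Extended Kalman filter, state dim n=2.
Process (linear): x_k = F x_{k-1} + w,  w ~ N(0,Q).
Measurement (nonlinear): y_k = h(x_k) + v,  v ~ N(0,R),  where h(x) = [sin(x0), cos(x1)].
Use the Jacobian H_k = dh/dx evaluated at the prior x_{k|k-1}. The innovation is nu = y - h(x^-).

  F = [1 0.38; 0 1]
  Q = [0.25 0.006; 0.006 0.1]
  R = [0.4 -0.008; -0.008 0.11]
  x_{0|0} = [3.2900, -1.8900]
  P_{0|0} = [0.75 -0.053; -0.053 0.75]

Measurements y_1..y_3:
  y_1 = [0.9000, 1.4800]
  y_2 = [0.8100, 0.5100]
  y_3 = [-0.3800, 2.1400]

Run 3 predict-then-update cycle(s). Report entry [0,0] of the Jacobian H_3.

H_jac[0,0] = -0.5126

step 1: x^-=[2.5718, -1.8900]  P^-=[1.0680 0.2380; 0.2380 0.8500]  H_jac=[-0.8420 0.0000; 0.0000 0.9495]  S=[1.1572 -0.1983; -0.1983 0.8763]  K=[-0.7625 0.0854; -0.0160 0.9174]  nu=[0.3605, 1.7938]  x^+=[2.4500, -0.2502]  P^+=[0.3630 0.0163; 0.0163 0.1064]
step 2: x^-=[2.3549, -0.2502]  P^-=[0.6408 0.0628; 0.0628 0.2064]  H_jac=[-0.7062 0.0000; 0.0000 0.2476]  S=[0.7196 -0.0190; -0.0190 0.1227]  K=[-0.6281 0.0295; -0.0508 0.4088]  nu=[0.1020, -0.4589]  x^+=[2.2773, -0.4429]  P^+=[0.3561 0.0334; 0.0334 0.1833]
step 3: x^-=[2.1090, -0.4429]  P^-=[0.6579 0.1091; 0.1091 0.2833]  H_jac=[-0.5126 0.0000; 0.0000 0.4286]  S=[0.5729 -0.0320; -0.0320 0.1620]  K=[-0.5790 0.1742; -0.0564 0.7381]  nu=[-1.2386, 1.2365]  x^+=[3.0416, 0.5397]  P^+=[0.4545 0.0555; 0.0555 0.1905]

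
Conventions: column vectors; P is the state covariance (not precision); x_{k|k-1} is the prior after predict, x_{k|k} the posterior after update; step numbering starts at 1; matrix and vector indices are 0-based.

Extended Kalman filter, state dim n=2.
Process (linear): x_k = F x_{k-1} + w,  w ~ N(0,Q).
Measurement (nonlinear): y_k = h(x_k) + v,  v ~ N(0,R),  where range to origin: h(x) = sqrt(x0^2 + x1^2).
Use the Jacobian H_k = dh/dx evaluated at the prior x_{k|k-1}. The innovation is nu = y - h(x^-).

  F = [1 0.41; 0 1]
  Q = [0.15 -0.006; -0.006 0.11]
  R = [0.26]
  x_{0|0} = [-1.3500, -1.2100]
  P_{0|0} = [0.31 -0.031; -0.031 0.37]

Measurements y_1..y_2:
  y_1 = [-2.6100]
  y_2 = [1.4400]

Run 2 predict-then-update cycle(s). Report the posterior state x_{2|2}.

step 1: x^-=[-1.8461, -1.2100]  P^-=[0.4968 0.1147; 0.1147 0.4800]  H_jac=[-0.8364 -0.5482]  S=[0.8569]  K=[-0.5582; -0.4190]  nu=[-4.8173]  x^+=[0.8431, 0.8085]  P^+=[0.2297 -0.0857; -0.0857 0.3296]
step 2: x^-=[1.1746, 0.8085]  P^-=[0.3648 0.0434; 0.0434 0.4396]  H_jac=[0.8237 0.5670]  S=[0.6894]  K=[0.4716; 0.4134]  nu=[0.0140]  x^+=[1.1812, 0.8143]  P^+=[0.2115 -0.0910; -0.0910 0.3218]

x_post = [1.1812, 0.8143]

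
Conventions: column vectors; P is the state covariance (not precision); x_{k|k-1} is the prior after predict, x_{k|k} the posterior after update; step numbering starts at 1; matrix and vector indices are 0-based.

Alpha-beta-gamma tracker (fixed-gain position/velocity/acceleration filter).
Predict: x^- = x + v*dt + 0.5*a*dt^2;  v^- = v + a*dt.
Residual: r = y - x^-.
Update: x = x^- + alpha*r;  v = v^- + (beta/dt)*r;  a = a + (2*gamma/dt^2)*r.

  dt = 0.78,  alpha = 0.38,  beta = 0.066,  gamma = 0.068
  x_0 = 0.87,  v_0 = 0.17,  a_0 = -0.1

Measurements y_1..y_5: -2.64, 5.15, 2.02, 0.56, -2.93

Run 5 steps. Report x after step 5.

x_post = -0.0813

step 1: x_pred=0.9722  r=-3.6122  x^+=-0.4004  v^+=-0.2136  a^+=-0.9075
step 2: x_pred=-0.8431  r=5.9931  x^+=1.4343  v^+=-0.4144  a^+=0.4322
step 3: x_pred=1.2425  r=0.7775  x^+=1.5380  v^+=-0.0114  a^+=0.6060
step 4: x_pred=1.7134  r=-1.1534  x^+=1.2751  v^+=0.3637  a^+=0.3482
step 5: x_pred=1.6647  r=-4.5947  x^+=-0.0813  v^+=0.2465  a^+=-0.6789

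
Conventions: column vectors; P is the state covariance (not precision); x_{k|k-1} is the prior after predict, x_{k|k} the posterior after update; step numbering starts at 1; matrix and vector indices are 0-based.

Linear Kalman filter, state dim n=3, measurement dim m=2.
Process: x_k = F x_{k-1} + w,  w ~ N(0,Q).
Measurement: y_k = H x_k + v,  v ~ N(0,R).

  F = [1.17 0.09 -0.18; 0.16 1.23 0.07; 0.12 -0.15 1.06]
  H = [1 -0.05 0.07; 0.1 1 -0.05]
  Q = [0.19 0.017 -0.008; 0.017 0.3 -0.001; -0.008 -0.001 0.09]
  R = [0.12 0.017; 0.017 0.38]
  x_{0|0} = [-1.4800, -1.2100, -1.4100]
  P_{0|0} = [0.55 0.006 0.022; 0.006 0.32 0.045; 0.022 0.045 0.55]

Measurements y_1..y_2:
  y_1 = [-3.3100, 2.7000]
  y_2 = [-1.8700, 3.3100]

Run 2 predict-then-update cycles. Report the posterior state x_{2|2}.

x_post = [-1.8893, 2.5910, -2.4632]

step 1: x^-=[-1.5867, -1.8238, -1.4907]  P^-=[0.9538 0.1487 -0.0087; 0.1487 0.8115 0.0542; -0.0087 0.0542 0.7142]  S=[1.0629 0.2215; 0.2215 1.2272]  K=[0.8815 0.0401; -0.0360 0.6777; 0.0346 0.0081]  nu=[-1.7101, 4.6079]  x^+=[-2.9094, 1.3603, -1.5125]  P^+=[0.1103 0.0170 -0.0434; 0.0170 0.2574 0.0436; -0.0434 0.0436 0.7127]
step 2: x^-=[-3.0093, 1.1018, -2.1565]  P^-=[0.3867 0.0702 -0.1823; 0.0702 0.7089 0.0573; -0.1823 0.0573 0.8726]  S=[0.4798 0.0990; 0.0990 1.1051]  K=[0.7641 0.0383; -0.0533 0.6500; -0.2627 0.0194]  nu=[1.3453, 2.4013]  x^+=[-1.8893, 2.5910, -2.4632]  P^+=[0.0991 0.0133 -0.0873; 0.0133 0.2475 0.0537; -0.0873 0.0537 0.8401]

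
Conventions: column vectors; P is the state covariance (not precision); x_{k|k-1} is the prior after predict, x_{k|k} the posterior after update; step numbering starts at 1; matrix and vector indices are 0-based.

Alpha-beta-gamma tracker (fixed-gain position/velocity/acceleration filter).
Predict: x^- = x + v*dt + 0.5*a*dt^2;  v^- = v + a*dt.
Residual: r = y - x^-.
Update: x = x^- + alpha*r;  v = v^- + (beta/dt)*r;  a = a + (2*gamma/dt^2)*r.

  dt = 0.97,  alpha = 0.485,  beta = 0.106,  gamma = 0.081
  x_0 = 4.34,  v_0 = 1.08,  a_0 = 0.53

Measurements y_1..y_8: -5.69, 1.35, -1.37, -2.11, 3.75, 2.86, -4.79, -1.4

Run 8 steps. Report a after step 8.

step 1: x_pred=5.6369  r=-11.3269  x^+=0.1434  v^+=0.3563  a^+=-1.4202
step 2: x_pred=-0.1791  r=1.5291  x^+=0.5625  v^+=-0.8542  a^+=-1.1569
step 3: x_pred=-0.8104  r=-0.5596  x^+=-1.0818  v^+=-2.0376  a^+=-1.2533
step 4: x_pred=-3.6479  r=1.5379  x^+=-2.9020  v^+=-3.0852  a^+=-0.9885
step 5: x_pred=-6.3597  r=10.1097  x^+=-1.4565  v^+=-2.9393  a^+=0.7521
step 6: x_pred=-3.9538  r=6.8138  x^+=-0.6491  v^+=-1.4651  a^+=1.9253
step 7: x_pred=-1.1645  r=-3.6255  x^+=-2.9229  v^+=0.0062  a^+=1.3011
step 8: x_pred=-2.3048  r=0.9048  x^+=-1.8659  v^+=1.3671  a^+=1.4569

a_post = 1.4569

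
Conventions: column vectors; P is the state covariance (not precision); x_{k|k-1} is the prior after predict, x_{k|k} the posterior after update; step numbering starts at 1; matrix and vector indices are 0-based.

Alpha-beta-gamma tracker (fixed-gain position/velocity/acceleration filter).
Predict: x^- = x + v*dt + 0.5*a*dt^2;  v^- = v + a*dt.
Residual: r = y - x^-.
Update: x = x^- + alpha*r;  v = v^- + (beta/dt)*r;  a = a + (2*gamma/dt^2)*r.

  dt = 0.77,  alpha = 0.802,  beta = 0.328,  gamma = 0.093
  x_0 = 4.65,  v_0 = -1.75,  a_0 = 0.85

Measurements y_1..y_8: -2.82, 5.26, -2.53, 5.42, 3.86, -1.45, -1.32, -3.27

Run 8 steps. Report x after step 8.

step 1: x_pred=3.5545  r=-6.3745  x^+=-1.5579  v^+=-3.8109  a^+=-1.1498
step 2: x_pred=-4.8331  r=10.0931  x^+=3.2616  v^+=-0.3968  a^+=2.0166
step 3: x_pred=3.5539  r=-6.0839  x^+=-1.3254  v^+=-1.4356  a^+=0.1080
step 4: x_pred=-2.3988  r=7.8188  x^+=3.8719  v^+=1.9782  a^+=2.5608
step 5: x_pred=6.1542  r=-2.2942  x^+=4.3143  v^+=2.9727  a^+=1.8411
step 6: x_pred=7.1490  r=-8.5990  x^+=0.2526  v^+=0.7274  a^+=-0.8565
step 7: x_pred=0.5588  r=-1.8788  x^+=-0.9480  v^+=-0.7324  a^+=-1.4459
step 8: x_pred=-1.9406  r=-1.3294  x^+=-3.0068  v^+=-2.4121  a^+=-1.8630

x_post = -3.0068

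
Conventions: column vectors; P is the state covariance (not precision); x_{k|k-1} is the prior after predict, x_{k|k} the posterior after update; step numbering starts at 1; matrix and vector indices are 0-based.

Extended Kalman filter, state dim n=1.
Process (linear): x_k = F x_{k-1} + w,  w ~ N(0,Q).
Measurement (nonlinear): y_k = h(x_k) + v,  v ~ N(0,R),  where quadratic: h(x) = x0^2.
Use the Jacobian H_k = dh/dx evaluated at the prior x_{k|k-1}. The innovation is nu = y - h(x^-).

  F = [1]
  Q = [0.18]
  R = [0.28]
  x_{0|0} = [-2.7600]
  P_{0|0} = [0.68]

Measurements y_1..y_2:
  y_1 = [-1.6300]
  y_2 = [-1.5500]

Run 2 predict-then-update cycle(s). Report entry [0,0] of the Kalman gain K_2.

K[0,0] = -0.3477

step 1: x^-=[-2.7600]  P^-=[0.8600]  H_jac=[-5.5200]  S=[26.4845]  K=[-0.1792]  nu=[-9.2476]  x^+=[-1.1024]  P^+=[0.0091]
step 2: x^-=[-1.1024]  P^-=[0.1891]  H_jac=[-2.2048]  S=[1.1992]  K=[-0.3477]  nu=[-2.7653]  x^+=[-0.1410]  P^+=[0.0441]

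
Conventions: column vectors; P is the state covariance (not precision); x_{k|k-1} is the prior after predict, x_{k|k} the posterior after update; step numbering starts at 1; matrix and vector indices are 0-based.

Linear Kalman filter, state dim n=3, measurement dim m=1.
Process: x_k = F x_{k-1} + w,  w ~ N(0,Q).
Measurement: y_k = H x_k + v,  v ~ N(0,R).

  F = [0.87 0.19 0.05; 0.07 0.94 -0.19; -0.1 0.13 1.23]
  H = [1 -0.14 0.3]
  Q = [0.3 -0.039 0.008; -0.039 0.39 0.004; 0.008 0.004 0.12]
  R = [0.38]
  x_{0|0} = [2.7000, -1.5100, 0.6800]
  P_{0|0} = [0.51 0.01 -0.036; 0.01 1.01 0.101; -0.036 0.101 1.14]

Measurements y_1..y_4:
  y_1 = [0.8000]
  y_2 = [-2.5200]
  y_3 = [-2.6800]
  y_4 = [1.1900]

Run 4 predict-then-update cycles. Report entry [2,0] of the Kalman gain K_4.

K[2,0] = 0.7579

step 1: x^-=[2.0961, -1.3596, 0.3701]  P^-=[0.7274 0.1769 0.0455; 0.1769 1.2923 -0.0329; 0.0455 -0.0329 1.9078]  S=[1.2850]  K=[0.5574; -0.0109; 0.4844]  nu=[-1.5975]  x^+=[1.2056, -1.3423, -0.4037]  P^+=[0.3281 0.1846 -0.3015; 0.1846 1.2921 -0.0262; -0.3015 -0.0262 1.6062]
step 2: x^-=[0.7737, -1.1006, -0.7917]  P^-=[0.6333 0.3984 -0.1998; 0.3984 1.6330 -0.2927; -0.1998 -0.2927 2.6362]  S=[1.0757]  K=[0.4812; 0.0762; 0.5875]  nu=[-3.2102]  x^+=[-0.7710, -1.3453, -2.6777]  P^+=[0.3843 0.3590 -0.5039; 0.3590 1.6267 -0.3409; -0.5039 -0.3409 2.2649]
step 3: x^-=[-1.0603, -0.8098, -3.3914]  P^-=[0.7236 0.6296 -0.4308; 0.6296 2.0934 -0.7984; -0.4308 -0.7984 3.5835]  S=[1.0994]  K=[0.4604; 0.0882; 0.6876]  nu=[-0.7157]  x^+=[-1.3898, -0.8729, -3.8835]  P^+=[0.4905 0.5849 -0.7789; 0.5849 2.0849 -0.8651; -0.7789 -0.8651 3.0636]
step 4: x^-=[-1.5692, -0.1800, -4.7512]  P^-=[0.8634 0.9369 -0.7771; 0.9369 2.7519 -1.5710; -0.7771 -1.5710 4.6948]  S=[1.1232]  K=[0.4443; 0.0715; 0.7579]  nu=[4.1593]  x^+=[0.2790, 0.1174, -1.5990]  P^+=[0.6416 0.9012 -1.1554; 0.9012 2.7462 -1.6318; -1.1554 -1.6318 4.0497]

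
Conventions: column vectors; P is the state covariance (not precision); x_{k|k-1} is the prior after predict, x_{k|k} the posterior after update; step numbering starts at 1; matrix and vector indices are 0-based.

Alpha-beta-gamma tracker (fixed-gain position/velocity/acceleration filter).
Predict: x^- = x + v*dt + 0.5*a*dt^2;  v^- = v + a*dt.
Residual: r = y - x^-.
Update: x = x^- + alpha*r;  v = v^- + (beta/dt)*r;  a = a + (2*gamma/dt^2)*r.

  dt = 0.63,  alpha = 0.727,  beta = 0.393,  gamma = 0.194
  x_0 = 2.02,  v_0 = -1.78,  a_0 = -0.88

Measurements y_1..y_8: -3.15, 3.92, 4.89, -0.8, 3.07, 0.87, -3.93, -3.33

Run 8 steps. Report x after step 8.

step 1: x_pred=0.7240  r=-3.8740  x^+=-2.0924  v^+=-4.7510  a^+=-4.6671
step 2: x_pred=-6.0117  r=9.9317  x^+=1.2086  v^+=-1.4958  a^+=5.0419
step 3: x_pred=1.2669  r=3.6231  x^+=3.9009  v^+=3.9408  a^+=8.5838
step 4: x_pred=8.0870  r=-8.8870  x^+=1.6262  v^+=3.8048  a^+=-0.1039
step 5: x_pred=4.0025  r=-0.9325  x^+=3.3246  v^+=3.1576  a^+=-1.0156
step 6: x_pred=5.1123  r=-4.2423  x^+=2.0281  v^+=-0.1286  a^+=-5.1627
step 7: x_pred=0.9226  r=-4.8526  x^+=-2.6053  v^+=-6.4082  a^+=-9.9065
step 8: x_pred=-8.6084  r=5.2784  x^+=-4.7710  v^+=-9.3566  a^+=-4.7465

x_post = -4.7710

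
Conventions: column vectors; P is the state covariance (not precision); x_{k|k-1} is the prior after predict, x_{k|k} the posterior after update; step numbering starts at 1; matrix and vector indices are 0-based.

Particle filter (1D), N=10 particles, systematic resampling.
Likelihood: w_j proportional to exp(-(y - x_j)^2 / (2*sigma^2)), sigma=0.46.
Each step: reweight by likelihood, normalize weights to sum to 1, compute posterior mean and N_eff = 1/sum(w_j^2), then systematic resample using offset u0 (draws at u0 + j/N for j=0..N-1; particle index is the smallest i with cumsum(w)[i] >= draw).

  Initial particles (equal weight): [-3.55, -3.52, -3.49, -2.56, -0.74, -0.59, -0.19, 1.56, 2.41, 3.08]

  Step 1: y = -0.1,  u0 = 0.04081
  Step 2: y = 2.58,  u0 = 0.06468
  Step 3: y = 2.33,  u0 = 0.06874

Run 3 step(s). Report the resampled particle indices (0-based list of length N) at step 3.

resampled_idx = [0, 1, 2, 3, 4, 5, 6, 7, 8, 9]

step 1: w=[0.0000, 0.0000, 0.0000, 0.0000, 0.1969, 0.2939, 0.5085, 0.0008, 0.0000, 0.0000]  mean=-0.4145  Neff=2.6065  idx=[4, 4, 5, 5, 5, 6, 6, 6, 6, 6]
step 2: w=[0.0001, 0.0001, 0.0007, 0.0007, 0.0007, 0.1995, 0.1995, 0.1995, 0.1995, 0.1995]  mean=-0.1910  Neff=5.0233  idx=[5, 5, 6, 6, 7, 7, 8, 8, 9, 9]
step 3: w=[0.1000, 0.1000, 0.1000, 0.1000, 0.1000, 0.1000, 0.1000, 0.1000, 0.1000, 0.1000]  mean=-0.1900  Neff=10.0000  idx=[0, 1, 2, 3, 4, 5, 6, 7, 8, 9]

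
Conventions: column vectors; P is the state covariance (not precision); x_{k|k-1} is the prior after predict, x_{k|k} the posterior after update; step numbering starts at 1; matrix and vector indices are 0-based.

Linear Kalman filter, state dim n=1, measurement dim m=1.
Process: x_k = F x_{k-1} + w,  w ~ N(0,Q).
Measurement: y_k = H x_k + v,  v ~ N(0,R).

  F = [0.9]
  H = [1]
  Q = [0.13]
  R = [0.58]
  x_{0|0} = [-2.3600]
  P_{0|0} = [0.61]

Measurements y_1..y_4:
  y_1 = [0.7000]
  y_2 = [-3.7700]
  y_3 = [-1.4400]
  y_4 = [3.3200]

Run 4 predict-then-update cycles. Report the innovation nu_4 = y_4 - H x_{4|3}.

innov = [4.7412]

step 1: x^-=[-2.1240]  P^-=[0.6241]  S=[1.2041]  K=[0.5183]  nu=[2.8240]  x^+=[-0.6603]  P^+=[0.3006]
step 2: x^-=[-0.5943]  P^-=[0.3735]  S=[0.9535]  K=[0.3917]  nu=[-3.1757]  x^+=[-1.8382]  P^+=[0.2272]
step 3: x^-=[-1.6544]  P^-=[0.3140]  S=[0.8940]  K=[0.3513]  nu=[0.2144]  x^+=[-1.5791]  P^+=[0.2037]
step 4: x^-=[-1.4212]  P^-=[0.2950]  S=[0.8750]  K=[0.3372]  nu=[4.7412]  x^+=[0.1773]  P^+=[0.1956]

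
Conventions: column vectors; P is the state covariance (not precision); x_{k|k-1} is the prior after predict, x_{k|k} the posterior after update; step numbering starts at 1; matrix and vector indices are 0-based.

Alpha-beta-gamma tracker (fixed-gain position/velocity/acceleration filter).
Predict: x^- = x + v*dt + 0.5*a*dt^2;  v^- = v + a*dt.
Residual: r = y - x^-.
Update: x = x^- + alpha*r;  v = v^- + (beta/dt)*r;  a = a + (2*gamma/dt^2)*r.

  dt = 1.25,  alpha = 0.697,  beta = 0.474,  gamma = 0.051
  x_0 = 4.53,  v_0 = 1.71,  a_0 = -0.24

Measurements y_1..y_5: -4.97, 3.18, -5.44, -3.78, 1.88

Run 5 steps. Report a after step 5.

a_post = 0.2501

step 1: x_pred=6.4800  r=-11.4500  x^+=-1.5006  v^+=-2.9318  a^+=-0.9875
step 2: x_pred=-5.9369  r=9.1169  x^+=0.4176  v^+=-0.7090  a^+=-0.3923
step 3: x_pred=-0.7752  r=-4.6648  x^+=-4.0266  v^+=-2.9683  a^+=-0.6968
step 4: x_pred=-8.2813  r=4.5013  x^+=-5.1439  v^+=-2.1324  a^+=-0.4030
step 5: x_pred=-8.1243  r=10.0043  x^+=-1.1513  v^+=1.1575  a^+=0.2501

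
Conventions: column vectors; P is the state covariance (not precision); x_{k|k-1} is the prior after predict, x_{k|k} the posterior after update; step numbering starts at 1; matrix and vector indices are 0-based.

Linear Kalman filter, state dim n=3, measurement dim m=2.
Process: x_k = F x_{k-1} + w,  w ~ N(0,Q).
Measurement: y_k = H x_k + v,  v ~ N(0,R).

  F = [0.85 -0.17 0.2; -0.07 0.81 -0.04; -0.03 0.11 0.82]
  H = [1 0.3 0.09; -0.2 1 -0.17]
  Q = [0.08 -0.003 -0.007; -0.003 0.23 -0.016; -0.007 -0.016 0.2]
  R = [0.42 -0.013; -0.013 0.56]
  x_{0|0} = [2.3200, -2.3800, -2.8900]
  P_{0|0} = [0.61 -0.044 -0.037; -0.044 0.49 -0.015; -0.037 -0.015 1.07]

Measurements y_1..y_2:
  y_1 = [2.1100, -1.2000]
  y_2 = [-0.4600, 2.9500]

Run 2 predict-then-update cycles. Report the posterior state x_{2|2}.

x_post = [0.5326, 0.2975, -3.1787]

step 1: x^-=[1.7986, -1.9746, -2.7012]  P^-=[0.5788 -0.1469 0.1156; -0.1469 0.5619 -0.0126; 0.1156 -0.0126 0.9254]  S=[0.9889 -0.1347; -0.1347 1.2427]  K=[0.5282 -0.1700; 0.0871 0.4870; 0.1788 -0.1359]  nu=[1.1469, 0.6751]  x^+=[2.2896, -1.5459, -2.5879]  P^+=[0.2429 -0.0569 -0.0202; -0.0569 0.2712 0.0644; -0.0202 0.0644 0.8642]
step 2: x^-=[1.6914, -1.3090, -2.3608]  P^-=[0.3031 -0.0897 0.0963; -0.0897 0.4126 0.0258; 0.0963 0.0258 0.7976]  S=[0.7316 -0.0635; -0.0635 1.0415]  K=[0.3775 -0.1371; 0.0857 0.4144; 0.2308 -0.1099]  nu=[-1.5462, 4.1959]  x^+=[0.5326, 0.2975, -3.1787]  P^+=[0.1727 -0.0450 0.0122; -0.0450 0.2329 0.0642; 0.0122 0.0642 0.7428]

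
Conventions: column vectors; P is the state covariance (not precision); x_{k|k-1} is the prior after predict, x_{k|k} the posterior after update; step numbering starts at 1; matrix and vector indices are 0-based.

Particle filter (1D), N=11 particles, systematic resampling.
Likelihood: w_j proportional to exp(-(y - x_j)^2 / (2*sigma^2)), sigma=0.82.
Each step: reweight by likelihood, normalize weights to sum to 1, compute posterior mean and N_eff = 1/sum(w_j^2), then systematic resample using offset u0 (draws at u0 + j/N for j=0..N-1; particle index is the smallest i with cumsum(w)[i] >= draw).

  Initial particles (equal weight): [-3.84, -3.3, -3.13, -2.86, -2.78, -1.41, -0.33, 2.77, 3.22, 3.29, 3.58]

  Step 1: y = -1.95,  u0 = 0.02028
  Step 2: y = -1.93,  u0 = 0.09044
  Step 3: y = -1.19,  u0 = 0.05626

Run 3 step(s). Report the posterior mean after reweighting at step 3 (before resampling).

step 1: w=[0.0254, 0.0931, 0.1282, 0.1950, 0.2163, 0.2907, 0.0513, 0.0000, 0.0000, 0.0000, 0.0000]  mean=-2.3919  Neff=5.0580  idx=[0, 1, 2, 3, 3, 4, 4, 4, 5, 5, 5]
step 2: w=[0.0112, 0.0419, 0.0579, 0.0889, 0.0889, 0.0988, 0.0988, 0.0988, 0.1383, 0.1383, 0.1383]  mean=-2.2799  Neff=9.2871  idx=[2, 3, 4, 5, 6, 7, 8, 9, 9, 10, 10]
step 3: w=[0.0109, 0.0225, 0.0225, 0.0273, 0.0273, 0.0273, 0.1725, 0.1725, 0.1725, 0.1725, 0.1725]  mean=-1.6060  Neff=6.5755  idx=[3, 6, 6, 7, 7, 8, 8, 9, 9, 10, 10]

post_mean = -1.6060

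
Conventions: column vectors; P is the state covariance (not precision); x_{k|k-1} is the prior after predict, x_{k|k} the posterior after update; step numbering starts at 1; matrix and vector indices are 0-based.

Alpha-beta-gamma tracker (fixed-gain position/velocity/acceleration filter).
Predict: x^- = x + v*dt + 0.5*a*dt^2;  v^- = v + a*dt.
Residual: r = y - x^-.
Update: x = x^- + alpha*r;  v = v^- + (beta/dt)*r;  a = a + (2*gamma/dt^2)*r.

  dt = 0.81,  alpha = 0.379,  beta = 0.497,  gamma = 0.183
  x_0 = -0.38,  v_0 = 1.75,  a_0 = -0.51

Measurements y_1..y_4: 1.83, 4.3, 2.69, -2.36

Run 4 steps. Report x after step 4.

x_post = 2.6233

step 1: x_pred=0.8702  r=0.9598  x^+=1.2340  v^+=1.9258  a^+=0.0254
step 2: x_pred=2.8022  r=1.4978  x^+=3.3699  v^+=2.8654  a^+=0.8609
step 3: x_pred=5.9733  r=-3.2833  x^+=4.7289  v^+=1.5482  a^+=-0.9706
step 4: x_pred=5.6646  r=-8.0246  x^+=2.6233  v^+=-4.1617  a^+=-5.4471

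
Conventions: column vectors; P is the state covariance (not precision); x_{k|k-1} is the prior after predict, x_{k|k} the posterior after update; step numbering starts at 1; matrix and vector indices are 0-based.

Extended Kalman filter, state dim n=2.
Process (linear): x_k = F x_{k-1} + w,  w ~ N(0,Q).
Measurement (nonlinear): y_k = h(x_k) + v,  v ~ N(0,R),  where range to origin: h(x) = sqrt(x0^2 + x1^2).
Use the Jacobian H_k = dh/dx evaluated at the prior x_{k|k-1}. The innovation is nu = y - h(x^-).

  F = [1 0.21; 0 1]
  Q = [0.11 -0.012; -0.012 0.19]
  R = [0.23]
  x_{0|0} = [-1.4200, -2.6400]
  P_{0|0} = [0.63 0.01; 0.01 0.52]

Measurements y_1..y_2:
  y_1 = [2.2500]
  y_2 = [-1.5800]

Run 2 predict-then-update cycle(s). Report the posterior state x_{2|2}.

step 1: x^-=[-1.9744, -2.6400]  P^-=[0.7671 0.1072; 0.1072 0.7100]  H_jac=[-0.5989 -0.8008]  S=[1.0633]  K=[-0.5128; -0.5951]  nu=[-1.0466]  x^+=[-1.4377, -2.0171]  P^+=[0.4875 -0.2173; -0.2173 0.3334]
step 2: x^-=[-1.8613, -2.0171]  P^-=[0.5209 -0.1593; -0.1593 0.5234]  H_jac=[-0.6781 -0.7349]  S=[0.5935]  K=[-0.3980; -0.4662]  nu=[-4.3247]  x^+=[-0.1402, -0.0012]  P^+=[0.4269 -0.2694; -0.2694 0.3945]

x_post = [-0.1402, -0.0012]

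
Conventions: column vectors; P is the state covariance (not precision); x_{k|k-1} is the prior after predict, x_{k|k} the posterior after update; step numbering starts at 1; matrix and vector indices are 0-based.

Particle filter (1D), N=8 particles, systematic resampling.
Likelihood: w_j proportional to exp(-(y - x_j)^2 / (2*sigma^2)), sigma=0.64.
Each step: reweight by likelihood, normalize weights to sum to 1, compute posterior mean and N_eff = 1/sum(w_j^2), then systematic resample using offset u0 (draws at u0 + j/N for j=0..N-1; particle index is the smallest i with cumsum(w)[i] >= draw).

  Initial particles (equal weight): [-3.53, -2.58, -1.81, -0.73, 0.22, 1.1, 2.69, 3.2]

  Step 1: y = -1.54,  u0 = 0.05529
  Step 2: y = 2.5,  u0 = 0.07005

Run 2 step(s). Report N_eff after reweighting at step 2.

step 1: w=[0.0048, 0.1607, 0.5505, 0.2701, 0.0137, 0.0001, 0.0000, 0.0000]  mean=-1.6220  Neff=2.4870  idx=[1, 2, 2, 2, 2, 2, 3, 3]
step 2: w=[0.0000, 0.0000, 0.0000, 0.0000, 0.0000, 0.0000, 0.4999, 0.4999]  mean=-0.7301  Neff=2.0005  idx=[6, 6, 6, 6, 7, 7, 7, 7]

N_eff = 2.0005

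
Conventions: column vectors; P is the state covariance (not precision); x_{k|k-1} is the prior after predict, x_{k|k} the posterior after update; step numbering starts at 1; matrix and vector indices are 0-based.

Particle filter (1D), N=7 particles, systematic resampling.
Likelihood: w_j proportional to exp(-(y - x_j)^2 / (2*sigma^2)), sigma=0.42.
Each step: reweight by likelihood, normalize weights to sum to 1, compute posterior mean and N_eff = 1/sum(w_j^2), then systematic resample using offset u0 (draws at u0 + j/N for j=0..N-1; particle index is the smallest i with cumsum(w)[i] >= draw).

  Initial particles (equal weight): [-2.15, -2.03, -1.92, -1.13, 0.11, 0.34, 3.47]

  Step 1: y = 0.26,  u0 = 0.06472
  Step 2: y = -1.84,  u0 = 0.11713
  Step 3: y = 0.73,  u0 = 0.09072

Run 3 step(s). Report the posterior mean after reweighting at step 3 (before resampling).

post_mean = 0.1660

step 1: w=[0.0000, 0.0000, 0.0000, 0.0022, 0.4875, 0.5103, 0.0000]  mean=0.2247  Neff=2.0077  idx=[4, 4, 4, 5, 5, 5, 5]
step 2: w=[0.3057, 0.3057, 0.3057, 0.0207, 0.0207, 0.0207, 0.0207]  mean=0.1290  Neff=3.5445  idx=[0, 0, 1, 1, 2, 2, 5]
step 3: w=[0.1261, 0.1261, 0.1261, 0.1261, 0.1261, 0.1261, 0.2436]  mean=0.1660  Neff=6.4647  idx=[0, 1, 2, 4, 5, 6, 6]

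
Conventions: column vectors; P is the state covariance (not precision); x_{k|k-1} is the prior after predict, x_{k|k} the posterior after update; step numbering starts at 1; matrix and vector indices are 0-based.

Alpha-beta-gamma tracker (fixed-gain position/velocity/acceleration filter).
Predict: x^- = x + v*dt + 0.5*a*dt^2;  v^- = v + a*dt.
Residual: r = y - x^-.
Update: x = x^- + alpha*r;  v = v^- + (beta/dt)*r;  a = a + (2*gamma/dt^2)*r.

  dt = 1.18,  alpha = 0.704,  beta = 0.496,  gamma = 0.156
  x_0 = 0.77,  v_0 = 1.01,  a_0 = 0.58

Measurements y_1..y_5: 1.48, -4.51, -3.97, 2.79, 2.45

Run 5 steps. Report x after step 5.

step 1: x_pred=2.3656  r=-0.8856  x^+=1.7421  v^+=1.3221  a^+=0.3816
step 2: x_pred=3.5679  r=-8.0779  x^+=-2.1189  v^+=-1.6231  a^+=-1.4285
step 3: x_pred=-5.0287  r=1.0587  x^+=-4.2834  v^+=-2.8637  a^+=-1.1913
step 4: x_pred=-8.4919  r=11.2819  x^+=-0.5494  v^+=0.4728  a^+=1.3367
step 5: x_pred=0.9391  r=1.5109  x^+=2.0028  v^+=2.6852  a^+=1.6753

x_post = 2.0028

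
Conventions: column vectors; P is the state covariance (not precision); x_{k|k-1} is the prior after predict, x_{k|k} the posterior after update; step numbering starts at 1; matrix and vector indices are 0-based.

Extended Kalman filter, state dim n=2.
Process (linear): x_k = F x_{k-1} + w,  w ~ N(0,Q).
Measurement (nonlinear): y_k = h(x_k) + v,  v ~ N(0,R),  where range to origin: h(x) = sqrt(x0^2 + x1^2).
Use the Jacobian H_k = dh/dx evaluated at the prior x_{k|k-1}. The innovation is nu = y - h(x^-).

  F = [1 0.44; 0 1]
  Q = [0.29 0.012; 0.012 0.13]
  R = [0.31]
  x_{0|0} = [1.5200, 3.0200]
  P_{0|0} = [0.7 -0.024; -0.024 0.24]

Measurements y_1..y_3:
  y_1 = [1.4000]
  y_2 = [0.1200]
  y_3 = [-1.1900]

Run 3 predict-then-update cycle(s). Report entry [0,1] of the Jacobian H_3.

H_jac[0,1] = 0.7929

step 1: x^-=[2.8488, 3.0200]  P^-=[1.0153 0.0936; 0.0936 0.3700]  H_jac=[0.6862 0.7274]  S=[1.0773]  K=[0.7099; 0.3095]  nu=[-2.7516]  x^+=[0.8953, 2.1685]  P^+=[0.4724 -0.1431; -0.1431 0.2668]
step 2: x^-=[1.8495, 2.1685]  P^-=[0.6881 -0.0137; -0.0137 0.3968]  H_jac=[0.6489 0.7609]  S=[0.8160]  K=[0.5345; 0.3591]  nu=[-2.7301]  x^+=[0.3903, 1.1880]  P^+=[0.4550 -0.1703; -0.1703 0.2916]
step 3: x^-=[0.9130, 1.1880]  P^-=[0.6516 -0.0300; -0.0300 0.4216]  H_jac=[0.6093 0.7929]  S=[0.7880]  K=[0.4737; 0.4010]  nu=[-2.6883]  x^+=[-0.3604, 0.1100]  P^+=[0.4748 -0.1797; -0.1797 0.2949]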